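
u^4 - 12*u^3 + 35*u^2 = u^2*(u - 7)*(u - 5)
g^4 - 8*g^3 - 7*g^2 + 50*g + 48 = (g - 8)*(g - 3)*(g + 1)*(g + 2)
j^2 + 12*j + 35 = (j + 5)*(j + 7)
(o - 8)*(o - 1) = o^2 - 9*o + 8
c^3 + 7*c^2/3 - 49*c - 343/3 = (c - 7)*(c + 7/3)*(c + 7)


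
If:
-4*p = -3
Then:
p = 3/4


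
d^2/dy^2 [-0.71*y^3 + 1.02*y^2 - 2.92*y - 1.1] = 2.04 - 4.26*y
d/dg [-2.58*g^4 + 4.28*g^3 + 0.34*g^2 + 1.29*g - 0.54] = -10.32*g^3 + 12.84*g^2 + 0.68*g + 1.29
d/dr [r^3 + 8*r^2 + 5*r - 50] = 3*r^2 + 16*r + 5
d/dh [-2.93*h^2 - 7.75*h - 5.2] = -5.86*h - 7.75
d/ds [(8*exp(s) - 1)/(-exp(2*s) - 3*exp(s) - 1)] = (8*exp(2*s) - 2*exp(s) - 11)*exp(s)/(exp(4*s) + 6*exp(3*s) + 11*exp(2*s) + 6*exp(s) + 1)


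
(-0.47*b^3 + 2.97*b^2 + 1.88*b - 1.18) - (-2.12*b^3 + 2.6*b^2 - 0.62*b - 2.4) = 1.65*b^3 + 0.37*b^2 + 2.5*b + 1.22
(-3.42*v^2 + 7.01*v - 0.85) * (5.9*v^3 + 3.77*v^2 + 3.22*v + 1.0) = -20.178*v^5 + 28.4656*v^4 + 10.4003*v^3 + 15.9477*v^2 + 4.273*v - 0.85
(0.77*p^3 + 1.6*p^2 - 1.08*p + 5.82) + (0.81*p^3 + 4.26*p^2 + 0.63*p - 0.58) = 1.58*p^3 + 5.86*p^2 - 0.45*p + 5.24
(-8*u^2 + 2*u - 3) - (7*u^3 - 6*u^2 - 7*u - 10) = -7*u^3 - 2*u^2 + 9*u + 7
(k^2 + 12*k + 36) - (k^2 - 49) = 12*k + 85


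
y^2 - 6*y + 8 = (y - 4)*(y - 2)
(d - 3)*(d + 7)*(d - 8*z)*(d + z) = d^4 - 7*d^3*z + 4*d^3 - 8*d^2*z^2 - 28*d^2*z - 21*d^2 - 32*d*z^2 + 147*d*z + 168*z^2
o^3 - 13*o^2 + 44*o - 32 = (o - 8)*(o - 4)*(o - 1)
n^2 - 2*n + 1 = (n - 1)^2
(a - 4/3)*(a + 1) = a^2 - a/3 - 4/3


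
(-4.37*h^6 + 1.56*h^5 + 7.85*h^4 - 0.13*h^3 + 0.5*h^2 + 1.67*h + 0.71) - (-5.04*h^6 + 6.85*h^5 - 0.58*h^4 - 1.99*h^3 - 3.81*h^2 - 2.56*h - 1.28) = 0.67*h^6 - 5.29*h^5 + 8.43*h^4 + 1.86*h^3 + 4.31*h^2 + 4.23*h + 1.99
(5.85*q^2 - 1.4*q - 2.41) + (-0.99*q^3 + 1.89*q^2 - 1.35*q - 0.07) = -0.99*q^3 + 7.74*q^2 - 2.75*q - 2.48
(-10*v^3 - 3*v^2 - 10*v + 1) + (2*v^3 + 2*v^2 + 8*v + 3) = -8*v^3 - v^2 - 2*v + 4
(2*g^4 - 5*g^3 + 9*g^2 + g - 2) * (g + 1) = 2*g^5 - 3*g^4 + 4*g^3 + 10*g^2 - g - 2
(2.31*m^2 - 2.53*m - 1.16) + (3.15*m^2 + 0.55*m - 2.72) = 5.46*m^2 - 1.98*m - 3.88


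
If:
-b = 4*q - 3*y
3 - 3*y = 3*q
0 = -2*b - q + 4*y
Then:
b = 13/9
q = 2/9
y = 7/9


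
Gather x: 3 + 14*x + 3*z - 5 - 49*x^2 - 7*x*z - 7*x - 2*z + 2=-49*x^2 + x*(7 - 7*z) + z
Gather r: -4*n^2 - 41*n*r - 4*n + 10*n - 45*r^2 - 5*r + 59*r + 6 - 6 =-4*n^2 + 6*n - 45*r^2 + r*(54 - 41*n)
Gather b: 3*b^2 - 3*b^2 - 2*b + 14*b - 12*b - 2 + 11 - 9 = 0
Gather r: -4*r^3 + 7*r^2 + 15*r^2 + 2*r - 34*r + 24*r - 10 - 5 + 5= -4*r^3 + 22*r^2 - 8*r - 10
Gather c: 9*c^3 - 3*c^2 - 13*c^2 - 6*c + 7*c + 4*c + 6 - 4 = 9*c^3 - 16*c^2 + 5*c + 2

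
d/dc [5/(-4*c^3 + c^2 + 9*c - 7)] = 5*(12*c^2 - 2*c - 9)/(4*c^3 - c^2 - 9*c + 7)^2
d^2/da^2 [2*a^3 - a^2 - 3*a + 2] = 12*a - 2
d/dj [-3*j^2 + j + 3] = 1 - 6*j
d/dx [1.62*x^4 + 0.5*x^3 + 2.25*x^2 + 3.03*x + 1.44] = 6.48*x^3 + 1.5*x^2 + 4.5*x + 3.03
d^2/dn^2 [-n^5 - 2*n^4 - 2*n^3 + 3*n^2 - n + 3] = -20*n^3 - 24*n^2 - 12*n + 6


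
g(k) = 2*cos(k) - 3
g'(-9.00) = 0.82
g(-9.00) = -4.82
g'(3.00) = -0.28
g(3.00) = -4.98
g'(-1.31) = 1.93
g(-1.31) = -2.48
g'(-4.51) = -1.96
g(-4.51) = -3.40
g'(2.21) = -1.61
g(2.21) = -4.19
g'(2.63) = -0.98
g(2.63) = -4.74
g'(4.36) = 1.88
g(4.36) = -3.69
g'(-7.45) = 1.84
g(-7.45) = -2.21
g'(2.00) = -1.82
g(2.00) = -3.83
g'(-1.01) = 1.69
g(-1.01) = -1.94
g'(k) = -2*sin(k)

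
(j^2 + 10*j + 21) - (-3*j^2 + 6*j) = 4*j^2 + 4*j + 21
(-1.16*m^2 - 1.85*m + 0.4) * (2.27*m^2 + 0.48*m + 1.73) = -2.6332*m^4 - 4.7563*m^3 - 1.9868*m^2 - 3.0085*m + 0.692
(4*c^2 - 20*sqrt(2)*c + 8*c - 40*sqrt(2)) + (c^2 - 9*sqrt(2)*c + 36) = 5*c^2 - 29*sqrt(2)*c + 8*c - 40*sqrt(2) + 36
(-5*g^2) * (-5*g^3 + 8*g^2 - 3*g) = 25*g^5 - 40*g^4 + 15*g^3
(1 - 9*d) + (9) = 10 - 9*d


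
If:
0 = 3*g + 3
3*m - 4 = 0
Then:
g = -1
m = 4/3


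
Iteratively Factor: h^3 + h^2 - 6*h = (h - 2)*(h^2 + 3*h) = h*(h - 2)*(h + 3)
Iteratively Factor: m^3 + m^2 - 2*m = (m + 2)*(m^2 - m) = m*(m + 2)*(m - 1)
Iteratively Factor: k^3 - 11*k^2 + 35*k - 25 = (k - 5)*(k^2 - 6*k + 5) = (k - 5)^2*(k - 1)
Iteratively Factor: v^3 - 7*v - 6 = (v - 3)*(v^2 + 3*v + 2) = (v - 3)*(v + 1)*(v + 2)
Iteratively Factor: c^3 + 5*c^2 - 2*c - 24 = (c + 3)*(c^2 + 2*c - 8) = (c - 2)*(c + 3)*(c + 4)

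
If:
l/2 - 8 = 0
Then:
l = 16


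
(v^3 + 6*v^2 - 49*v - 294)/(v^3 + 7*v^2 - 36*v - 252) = (v - 7)/(v - 6)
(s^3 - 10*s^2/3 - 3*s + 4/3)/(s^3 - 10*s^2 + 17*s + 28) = (s - 1/3)/(s - 7)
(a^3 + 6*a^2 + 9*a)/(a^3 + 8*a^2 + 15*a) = (a + 3)/(a + 5)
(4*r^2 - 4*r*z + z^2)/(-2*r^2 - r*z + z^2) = (-2*r + z)/(r + z)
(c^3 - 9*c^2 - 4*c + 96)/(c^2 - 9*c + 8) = (c^2 - c - 12)/(c - 1)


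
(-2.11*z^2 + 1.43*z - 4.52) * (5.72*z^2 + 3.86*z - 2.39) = -12.0692*z^4 + 0.0350000000000001*z^3 - 15.2917*z^2 - 20.8649*z + 10.8028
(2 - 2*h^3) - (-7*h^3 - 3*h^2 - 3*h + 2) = 5*h^3 + 3*h^2 + 3*h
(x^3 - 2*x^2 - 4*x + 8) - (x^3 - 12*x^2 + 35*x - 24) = 10*x^2 - 39*x + 32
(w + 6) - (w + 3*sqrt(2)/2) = 6 - 3*sqrt(2)/2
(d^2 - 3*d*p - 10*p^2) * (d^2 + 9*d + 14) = d^4 - 3*d^3*p + 9*d^3 - 10*d^2*p^2 - 27*d^2*p + 14*d^2 - 90*d*p^2 - 42*d*p - 140*p^2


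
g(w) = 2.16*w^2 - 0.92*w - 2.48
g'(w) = 4.32*w - 0.92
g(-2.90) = 18.35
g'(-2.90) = -13.45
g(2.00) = 4.32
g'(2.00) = 7.72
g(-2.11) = 9.08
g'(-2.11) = -10.04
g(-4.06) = 36.86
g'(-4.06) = -18.46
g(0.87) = -1.65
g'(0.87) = 2.84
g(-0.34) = -1.92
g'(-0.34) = -2.39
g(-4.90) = 53.89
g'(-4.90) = -22.09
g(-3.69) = 30.33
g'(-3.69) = -16.86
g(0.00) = -2.48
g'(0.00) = -0.92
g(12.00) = 297.52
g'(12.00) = 50.92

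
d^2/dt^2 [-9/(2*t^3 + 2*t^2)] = 9*((t + 1)*(3*t + 1) - (3*t + 2)^2)/(t^4*(t + 1)^3)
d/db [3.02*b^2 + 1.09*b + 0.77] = 6.04*b + 1.09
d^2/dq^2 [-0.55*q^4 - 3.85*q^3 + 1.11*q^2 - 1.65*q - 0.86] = -6.6*q^2 - 23.1*q + 2.22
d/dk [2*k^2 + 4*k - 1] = 4*k + 4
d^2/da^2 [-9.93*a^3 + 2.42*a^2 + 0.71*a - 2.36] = 4.84 - 59.58*a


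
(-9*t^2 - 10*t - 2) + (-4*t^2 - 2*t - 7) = -13*t^2 - 12*t - 9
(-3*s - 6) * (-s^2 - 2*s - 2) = 3*s^3 + 12*s^2 + 18*s + 12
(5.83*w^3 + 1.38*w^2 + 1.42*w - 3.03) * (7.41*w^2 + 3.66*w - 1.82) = 43.2003*w^5 + 31.5636*w^4 + 4.9624*w^3 - 19.7667*w^2 - 13.6742*w + 5.5146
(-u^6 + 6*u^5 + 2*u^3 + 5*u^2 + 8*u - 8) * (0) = 0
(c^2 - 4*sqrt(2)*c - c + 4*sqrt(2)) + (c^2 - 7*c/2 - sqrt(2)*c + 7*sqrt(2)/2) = 2*c^2 - 5*sqrt(2)*c - 9*c/2 + 15*sqrt(2)/2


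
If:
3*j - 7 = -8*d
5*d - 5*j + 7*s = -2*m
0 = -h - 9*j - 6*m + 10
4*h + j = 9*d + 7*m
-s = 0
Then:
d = 445/737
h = 1253/737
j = 533/737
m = 20/67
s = 0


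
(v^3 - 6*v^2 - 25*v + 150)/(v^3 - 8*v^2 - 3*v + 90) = (v + 5)/(v + 3)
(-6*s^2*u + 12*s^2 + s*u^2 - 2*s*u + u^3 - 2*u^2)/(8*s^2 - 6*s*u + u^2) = (-3*s*u + 6*s - u^2 + 2*u)/(4*s - u)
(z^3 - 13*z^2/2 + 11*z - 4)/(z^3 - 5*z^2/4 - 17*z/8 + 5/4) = 4*(z - 4)/(4*z + 5)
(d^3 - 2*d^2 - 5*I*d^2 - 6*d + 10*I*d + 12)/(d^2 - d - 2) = (d^2 - 5*I*d - 6)/(d + 1)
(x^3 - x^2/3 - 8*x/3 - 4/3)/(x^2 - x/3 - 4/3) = (3*x^2 - 4*x - 4)/(3*x - 4)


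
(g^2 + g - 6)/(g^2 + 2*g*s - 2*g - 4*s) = (g + 3)/(g + 2*s)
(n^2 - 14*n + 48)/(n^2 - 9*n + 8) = (n - 6)/(n - 1)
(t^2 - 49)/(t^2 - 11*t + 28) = (t + 7)/(t - 4)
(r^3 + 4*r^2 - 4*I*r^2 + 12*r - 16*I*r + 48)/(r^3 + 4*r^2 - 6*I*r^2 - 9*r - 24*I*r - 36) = (r^2 - 4*I*r + 12)/(r^2 - 6*I*r - 9)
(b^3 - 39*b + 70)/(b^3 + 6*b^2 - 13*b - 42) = (b^2 - 7*b + 10)/(b^2 - b - 6)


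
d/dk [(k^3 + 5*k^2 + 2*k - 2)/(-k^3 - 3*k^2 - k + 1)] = 2*k*(k - 1)/(k^4 + 4*k^3 + 2*k^2 - 4*k + 1)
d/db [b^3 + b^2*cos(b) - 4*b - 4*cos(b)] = -b^2*sin(b) + 3*b^2 + 2*b*cos(b) + 4*sin(b) - 4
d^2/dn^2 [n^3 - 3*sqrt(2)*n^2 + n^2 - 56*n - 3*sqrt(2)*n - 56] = 6*n - 6*sqrt(2) + 2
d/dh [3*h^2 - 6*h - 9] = 6*h - 6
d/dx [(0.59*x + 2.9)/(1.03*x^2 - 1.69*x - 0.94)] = (-0.6077*x^2 - 5.974*x + 4.3464)/(1.0609*x^4 - 3.4814*x^3 + 0.9197*x^2 + 3.1772*x + 0.8836)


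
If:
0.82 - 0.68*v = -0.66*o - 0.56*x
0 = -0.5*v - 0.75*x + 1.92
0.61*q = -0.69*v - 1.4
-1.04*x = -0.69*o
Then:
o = 1.05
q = -5.46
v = 2.80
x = 0.70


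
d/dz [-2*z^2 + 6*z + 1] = 6 - 4*z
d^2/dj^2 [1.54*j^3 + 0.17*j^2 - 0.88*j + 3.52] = 9.24*j + 0.34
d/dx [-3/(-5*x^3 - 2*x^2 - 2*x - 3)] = 3*(-15*x^2 - 4*x - 2)/(5*x^3 + 2*x^2 + 2*x + 3)^2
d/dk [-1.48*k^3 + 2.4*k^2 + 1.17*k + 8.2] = -4.44*k^2 + 4.8*k + 1.17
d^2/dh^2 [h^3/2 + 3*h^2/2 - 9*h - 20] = 3*h + 3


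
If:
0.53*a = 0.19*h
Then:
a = 0.358490566037736*h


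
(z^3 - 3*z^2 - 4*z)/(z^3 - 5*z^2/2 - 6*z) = 2*(z + 1)/(2*z + 3)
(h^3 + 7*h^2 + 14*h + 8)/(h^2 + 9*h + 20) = (h^2 + 3*h + 2)/(h + 5)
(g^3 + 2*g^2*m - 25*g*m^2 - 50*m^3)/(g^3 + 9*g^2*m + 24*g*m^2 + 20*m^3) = (g - 5*m)/(g + 2*m)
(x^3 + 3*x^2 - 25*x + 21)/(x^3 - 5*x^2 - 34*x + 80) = (x^3 + 3*x^2 - 25*x + 21)/(x^3 - 5*x^2 - 34*x + 80)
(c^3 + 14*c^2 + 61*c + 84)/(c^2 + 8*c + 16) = (c^2 + 10*c + 21)/(c + 4)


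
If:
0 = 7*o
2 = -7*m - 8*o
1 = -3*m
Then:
No Solution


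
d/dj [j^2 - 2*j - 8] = 2*j - 2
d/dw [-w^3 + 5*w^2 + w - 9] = -3*w^2 + 10*w + 1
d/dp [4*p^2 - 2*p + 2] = 8*p - 2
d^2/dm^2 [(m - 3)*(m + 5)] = 2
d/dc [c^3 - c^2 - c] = 3*c^2 - 2*c - 1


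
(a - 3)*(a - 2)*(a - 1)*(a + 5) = a^4 - a^3 - 19*a^2 + 49*a - 30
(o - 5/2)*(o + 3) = o^2 + o/2 - 15/2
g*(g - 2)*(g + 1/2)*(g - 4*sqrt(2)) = g^4 - 4*sqrt(2)*g^3 - 3*g^3/2 - g^2 + 6*sqrt(2)*g^2 + 4*sqrt(2)*g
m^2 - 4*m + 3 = (m - 3)*(m - 1)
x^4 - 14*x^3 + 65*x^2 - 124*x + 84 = (x - 7)*(x - 3)*(x - 2)^2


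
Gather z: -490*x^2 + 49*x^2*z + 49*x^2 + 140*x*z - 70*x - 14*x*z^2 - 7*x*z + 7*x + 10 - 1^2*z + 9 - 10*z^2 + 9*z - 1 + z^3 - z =-441*x^2 - 63*x + z^3 + z^2*(-14*x - 10) + z*(49*x^2 + 133*x + 7) + 18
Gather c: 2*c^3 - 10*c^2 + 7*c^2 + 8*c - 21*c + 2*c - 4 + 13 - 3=2*c^3 - 3*c^2 - 11*c + 6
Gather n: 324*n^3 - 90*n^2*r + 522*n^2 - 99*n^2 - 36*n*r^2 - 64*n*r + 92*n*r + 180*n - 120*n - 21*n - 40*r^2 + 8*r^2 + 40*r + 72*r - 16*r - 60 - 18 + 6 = 324*n^3 + n^2*(423 - 90*r) + n*(-36*r^2 + 28*r + 39) - 32*r^2 + 96*r - 72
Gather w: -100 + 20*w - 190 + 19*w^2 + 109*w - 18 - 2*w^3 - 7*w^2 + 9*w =-2*w^3 + 12*w^2 + 138*w - 308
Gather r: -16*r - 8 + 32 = 24 - 16*r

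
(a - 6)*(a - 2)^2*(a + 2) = a^4 - 8*a^3 + 8*a^2 + 32*a - 48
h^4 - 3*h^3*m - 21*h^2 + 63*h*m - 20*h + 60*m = (h - 5)*(h + 1)*(h + 4)*(h - 3*m)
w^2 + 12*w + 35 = (w + 5)*(w + 7)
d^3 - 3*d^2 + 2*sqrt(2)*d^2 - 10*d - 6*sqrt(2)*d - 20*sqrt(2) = (d - 5)*(d + 2)*(d + 2*sqrt(2))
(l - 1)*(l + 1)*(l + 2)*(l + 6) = l^4 + 8*l^3 + 11*l^2 - 8*l - 12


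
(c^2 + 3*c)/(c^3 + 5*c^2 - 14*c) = (c + 3)/(c^2 + 5*c - 14)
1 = 1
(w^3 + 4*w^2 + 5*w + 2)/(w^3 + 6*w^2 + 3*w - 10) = (w^2 + 2*w + 1)/(w^2 + 4*w - 5)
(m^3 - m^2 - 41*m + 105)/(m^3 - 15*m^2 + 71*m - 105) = (m + 7)/(m - 7)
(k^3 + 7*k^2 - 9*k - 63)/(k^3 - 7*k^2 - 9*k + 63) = (k + 7)/(k - 7)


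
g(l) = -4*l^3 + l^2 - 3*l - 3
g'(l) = -12*l^2 + 2*l - 3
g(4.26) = -306.87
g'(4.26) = -212.25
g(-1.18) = 8.50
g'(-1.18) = -22.07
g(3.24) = -138.27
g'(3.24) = -122.49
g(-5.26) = 622.57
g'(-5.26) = -345.53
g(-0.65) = 0.47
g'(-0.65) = -9.37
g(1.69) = -24.52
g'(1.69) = -33.89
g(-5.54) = 724.44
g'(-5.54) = -382.38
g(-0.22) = -2.25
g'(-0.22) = -4.02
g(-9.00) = 3021.00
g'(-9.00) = -993.00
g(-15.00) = 13767.00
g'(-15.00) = -2733.00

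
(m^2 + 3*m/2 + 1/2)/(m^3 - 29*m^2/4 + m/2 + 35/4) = 2*(2*m + 1)/(4*m^2 - 33*m + 35)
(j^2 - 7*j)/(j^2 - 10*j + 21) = j/(j - 3)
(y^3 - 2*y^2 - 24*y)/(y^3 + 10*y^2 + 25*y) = (y^2 - 2*y - 24)/(y^2 + 10*y + 25)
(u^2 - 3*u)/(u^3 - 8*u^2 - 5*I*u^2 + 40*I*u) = (u - 3)/(u^2 - 8*u - 5*I*u + 40*I)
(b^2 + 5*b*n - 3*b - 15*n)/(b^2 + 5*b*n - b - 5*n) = (b - 3)/(b - 1)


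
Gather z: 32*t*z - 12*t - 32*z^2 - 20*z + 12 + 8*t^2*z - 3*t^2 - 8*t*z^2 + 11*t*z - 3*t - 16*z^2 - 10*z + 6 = -3*t^2 - 15*t + z^2*(-8*t - 48) + z*(8*t^2 + 43*t - 30) + 18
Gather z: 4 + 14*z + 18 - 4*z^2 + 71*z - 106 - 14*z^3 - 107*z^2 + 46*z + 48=-14*z^3 - 111*z^2 + 131*z - 36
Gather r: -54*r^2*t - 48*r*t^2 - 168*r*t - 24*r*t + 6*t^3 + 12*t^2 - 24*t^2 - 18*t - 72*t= -54*r^2*t + r*(-48*t^2 - 192*t) + 6*t^3 - 12*t^2 - 90*t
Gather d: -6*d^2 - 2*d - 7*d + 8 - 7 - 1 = -6*d^2 - 9*d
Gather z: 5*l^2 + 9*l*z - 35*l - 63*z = 5*l^2 - 35*l + z*(9*l - 63)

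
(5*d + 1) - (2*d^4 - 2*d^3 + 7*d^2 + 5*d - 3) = -2*d^4 + 2*d^3 - 7*d^2 + 4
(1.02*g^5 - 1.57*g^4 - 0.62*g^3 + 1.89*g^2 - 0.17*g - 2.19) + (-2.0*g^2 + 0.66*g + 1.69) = 1.02*g^5 - 1.57*g^4 - 0.62*g^3 - 0.11*g^2 + 0.49*g - 0.5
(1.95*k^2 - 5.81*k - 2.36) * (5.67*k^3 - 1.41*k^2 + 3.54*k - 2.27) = 11.0565*k^5 - 35.6922*k^4 + 1.7139*k^3 - 21.6663*k^2 + 4.8343*k + 5.3572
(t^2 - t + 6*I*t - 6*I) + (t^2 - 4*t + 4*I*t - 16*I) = 2*t^2 - 5*t + 10*I*t - 22*I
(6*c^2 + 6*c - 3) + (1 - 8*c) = 6*c^2 - 2*c - 2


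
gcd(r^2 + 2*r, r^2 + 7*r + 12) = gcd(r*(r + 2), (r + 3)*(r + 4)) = 1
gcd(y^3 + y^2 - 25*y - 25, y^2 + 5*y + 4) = y + 1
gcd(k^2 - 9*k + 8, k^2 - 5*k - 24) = k - 8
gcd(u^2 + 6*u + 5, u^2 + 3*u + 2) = u + 1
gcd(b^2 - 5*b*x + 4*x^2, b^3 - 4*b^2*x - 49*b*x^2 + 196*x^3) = -b + 4*x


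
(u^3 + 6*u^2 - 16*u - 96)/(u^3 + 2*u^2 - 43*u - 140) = (u^2 + 2*u - 24)/(u^2 - 2*u - 35)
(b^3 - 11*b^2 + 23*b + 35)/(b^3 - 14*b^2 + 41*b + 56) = (b - 5)/(b - 8)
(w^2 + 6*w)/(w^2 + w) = (w + 6)/(w + 1)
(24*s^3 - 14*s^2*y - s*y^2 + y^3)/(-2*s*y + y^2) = -12*s^2/y + s + y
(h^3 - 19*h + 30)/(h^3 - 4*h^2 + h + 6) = (h + 5)/(h + 1)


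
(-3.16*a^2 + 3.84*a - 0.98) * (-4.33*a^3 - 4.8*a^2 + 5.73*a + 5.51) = 13.6828*a^5 - 1.4592*a^4 - 32.2954*a^3 + 9.2956*a^2 + 15.543*a - 5.3998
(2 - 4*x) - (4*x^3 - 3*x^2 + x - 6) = -4*x^3 + 3*x^2 - 5*x + 8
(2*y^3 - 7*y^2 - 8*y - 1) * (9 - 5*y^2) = -10*y^5 + 35*y^4 + 58*y^3 - 58*y^2 - 72*y - 9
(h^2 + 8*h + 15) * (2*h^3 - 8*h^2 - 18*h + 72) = 2*h^5 + 8*h^4 - 52*h^3 - 192*h^2 + 306*h + 1080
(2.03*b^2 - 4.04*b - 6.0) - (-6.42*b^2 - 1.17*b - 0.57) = 8.45*b^2 - 2.87*b - 5.43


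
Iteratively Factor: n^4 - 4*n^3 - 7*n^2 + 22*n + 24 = (n + 1)*(n^3 - 5*n^2 - 2*n + 24) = (n - 4)*(n + 1)*(n^2 - n - 6) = (n - 4)*(n + 1)*(n + 2)*(n - 3)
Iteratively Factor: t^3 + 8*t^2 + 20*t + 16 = (t + 2)*(t^2 + 6*t + 8) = (t + 2)*(t + 4)*(t + 2)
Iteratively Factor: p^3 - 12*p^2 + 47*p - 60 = (p - 3)*(p^2 - 9*p + 20) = (p - 4)*(p - 3)*(p - 5)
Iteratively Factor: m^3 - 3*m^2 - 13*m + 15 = (m + 3)*(m^2 - 6*m + 5) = (m - 1)*(m + 3)*(m - 5)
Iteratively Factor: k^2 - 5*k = (k)*(k - 5)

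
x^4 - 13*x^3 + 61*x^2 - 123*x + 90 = (x - 5)*(x - 3)^2*(x - 2)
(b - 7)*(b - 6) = b^2 - 13*b + 42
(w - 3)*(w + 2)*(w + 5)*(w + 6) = w^4 + 10*w^3 + 13*w^2 - 96*w - 180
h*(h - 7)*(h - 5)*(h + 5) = h^4 - 7*h^3 - 25*h^2 + 175*h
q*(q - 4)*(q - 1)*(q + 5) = q^4 - 21*q^2 + 20*q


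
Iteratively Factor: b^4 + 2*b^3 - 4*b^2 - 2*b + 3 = (b - 1)*(b^3 + 3*b^2 - b - 3) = (b - 1)*(b + 1)*(b^2 + 2*b - 3) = (b - 1)*(b + 1)*(b + 3)*(b - 1)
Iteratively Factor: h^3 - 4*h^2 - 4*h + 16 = (h + 2)*(h^2 - 6*h + 8) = (h - 2)*(h + 2)*(h - 4)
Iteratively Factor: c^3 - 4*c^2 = (c - 4)*(c^2) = c*(c - 4)*(c)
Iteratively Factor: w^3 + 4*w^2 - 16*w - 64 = (w + 4)*(w^2 - 16) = (w + 4)^2*(w - 4)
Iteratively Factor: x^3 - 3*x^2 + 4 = (x - 2)*(x^2 - x - 2) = (x - 2)*(x + 1)*(x - 2)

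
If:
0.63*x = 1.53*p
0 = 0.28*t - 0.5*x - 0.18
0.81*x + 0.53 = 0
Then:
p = -0.27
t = -0.53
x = -0.65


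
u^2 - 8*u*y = u*(u - 8*y)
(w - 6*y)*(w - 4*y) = w^2 - 10*w*y + 24*y^2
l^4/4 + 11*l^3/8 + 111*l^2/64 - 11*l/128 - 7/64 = (l/4 + 1/2)*(l - 1/4)*(l + 1/4)*(l + 7/2)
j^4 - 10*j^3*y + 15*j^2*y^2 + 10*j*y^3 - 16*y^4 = (j - 8*y)*(j - 2*y)*(j - y)*(j + y)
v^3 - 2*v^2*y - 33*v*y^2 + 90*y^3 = (v - 5*y)*(v - 3*y)*(v + 6*y)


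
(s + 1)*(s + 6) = s^2 + 7*s + 6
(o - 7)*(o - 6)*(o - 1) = o^3 - 14*o^2 + 55*o - 42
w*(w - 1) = w^2 - w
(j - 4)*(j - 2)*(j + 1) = j^3 - 5*j^2 + 2*j + 8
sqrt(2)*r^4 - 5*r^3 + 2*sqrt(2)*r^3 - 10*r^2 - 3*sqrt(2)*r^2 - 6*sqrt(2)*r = r*(r + 2)*(r - 3*sqrt(2))*(sqrt(2)*r + 1)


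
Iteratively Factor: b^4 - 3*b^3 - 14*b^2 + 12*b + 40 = (b - 5)*(b^3 + 2*b^2 - 4*b - 8) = (b - 5)*(b - 2)*(b^2 + 4*b + 4) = (b - 5)*(b - 2)*(b + 2)*(b + 2)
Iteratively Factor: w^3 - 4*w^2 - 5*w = (w + 1)*(w^2 - 5*w) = (w - 5)*(w + 1)*(w)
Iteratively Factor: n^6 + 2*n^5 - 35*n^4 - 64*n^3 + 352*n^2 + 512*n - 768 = (n + 4)*(n^5 - 2*n^4 - 27*n^3 + 44*n^2 + 176*n - 192) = (n - 4)*(n + 4)*(n^4 + 2*n^3 - 19*n^2 - 32*n + 48) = (n - 4)^2*(n + 4)*(n^3 + 6*n^2 + 5*n - 12) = (n - 4)^2*(n + 4)^2*(n^2 + 2*n - 3) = (n - 4)^2*(n + 3)*(n + 4)^2*(n - 1)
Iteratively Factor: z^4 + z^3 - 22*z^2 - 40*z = (z - 5)*(z^3 + 6*z^2 + 8*z) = (z - 5)*(z + 4)*(z^2 + 2*z) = (z - 5)*(z + 2)*(z + 4)*(z)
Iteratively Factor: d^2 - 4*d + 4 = (d - 2)*(d - 2)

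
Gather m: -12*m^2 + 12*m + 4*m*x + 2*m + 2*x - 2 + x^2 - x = -12*m^2 + m*(4*x + 14) + x^2 + x - 2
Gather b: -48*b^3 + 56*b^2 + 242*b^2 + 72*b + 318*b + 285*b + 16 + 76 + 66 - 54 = -48*b^3 + 298*b^2 + 675*b + 104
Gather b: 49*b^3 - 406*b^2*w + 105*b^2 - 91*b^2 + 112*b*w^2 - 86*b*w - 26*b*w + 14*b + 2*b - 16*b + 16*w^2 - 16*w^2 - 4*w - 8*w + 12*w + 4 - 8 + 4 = 49*b^3 + b^2*(14 - 406*w) + b*(112*w^2 - 112*w)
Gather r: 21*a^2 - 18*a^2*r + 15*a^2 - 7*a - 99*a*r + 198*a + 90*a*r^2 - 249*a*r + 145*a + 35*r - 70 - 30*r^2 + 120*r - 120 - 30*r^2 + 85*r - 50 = 36*a^2 + 336*a + r^2*(90*a - 60) + r*(-18*a^2 - 348*a + 240) - 240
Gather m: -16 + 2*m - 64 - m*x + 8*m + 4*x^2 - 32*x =m*(10 - x) + 4*x^2 - 32*x - 80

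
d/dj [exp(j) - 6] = exp(j)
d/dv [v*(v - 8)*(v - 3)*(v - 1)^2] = 5*v^4 - 52*v^3 + 141*v^2 - 118*v + 24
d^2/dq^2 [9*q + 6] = 0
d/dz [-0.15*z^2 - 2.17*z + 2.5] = -0.3*z - 2.17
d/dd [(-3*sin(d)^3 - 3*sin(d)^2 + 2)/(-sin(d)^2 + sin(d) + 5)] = (3*sin(d)^4 - 6*sin(d)^3 - 48*sin(d)^2 - 26*sin(d) - 2)*cos(d)/(sin(d)^2 - sin(d) - 5)^2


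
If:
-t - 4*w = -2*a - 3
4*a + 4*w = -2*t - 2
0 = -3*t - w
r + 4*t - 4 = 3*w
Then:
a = -13/16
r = 45/8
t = -1/8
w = 3/8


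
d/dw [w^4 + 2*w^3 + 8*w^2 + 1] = 2*w*(2*w^2 + 3*w + 8)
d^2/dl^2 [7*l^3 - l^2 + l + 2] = 42*l - 2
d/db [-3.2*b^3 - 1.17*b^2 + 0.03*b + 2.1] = -9.6*b^2 - 2.34*b + 0.03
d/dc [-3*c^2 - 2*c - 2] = -6*c - 2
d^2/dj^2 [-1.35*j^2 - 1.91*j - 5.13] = -2.70000000000000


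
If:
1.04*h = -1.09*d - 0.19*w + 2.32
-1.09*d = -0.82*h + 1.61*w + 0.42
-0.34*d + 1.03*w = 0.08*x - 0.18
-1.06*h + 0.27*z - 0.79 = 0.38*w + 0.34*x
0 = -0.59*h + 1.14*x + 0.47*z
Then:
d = 0.78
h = 1.43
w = -0.06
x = -1.81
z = 6.17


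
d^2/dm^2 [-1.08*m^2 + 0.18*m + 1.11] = -2.16000000000000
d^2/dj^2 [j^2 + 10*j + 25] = 2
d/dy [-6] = 0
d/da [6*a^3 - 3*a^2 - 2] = 6*a*(3*a - 1)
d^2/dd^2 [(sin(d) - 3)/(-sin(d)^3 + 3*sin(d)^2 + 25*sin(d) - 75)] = 2*(2*sin(d)^4 + 47*sin(d)^2 - 25)/((sin(d) - 5)^3*(sin(d) + 5)^3)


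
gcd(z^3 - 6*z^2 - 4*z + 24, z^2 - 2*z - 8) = z + 2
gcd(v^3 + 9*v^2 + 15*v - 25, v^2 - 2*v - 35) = v + 5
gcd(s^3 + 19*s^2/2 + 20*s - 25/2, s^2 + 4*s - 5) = s + 5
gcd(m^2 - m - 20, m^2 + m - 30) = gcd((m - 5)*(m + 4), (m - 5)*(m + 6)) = m - 5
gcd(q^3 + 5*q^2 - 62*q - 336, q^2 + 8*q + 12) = q + 6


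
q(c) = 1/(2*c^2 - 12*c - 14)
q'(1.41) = 0.01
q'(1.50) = 0.01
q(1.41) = -0.04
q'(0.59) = 0.02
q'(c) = (12 - 4*c)/(2*c^2 - 12*c - 14)^2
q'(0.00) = 0.06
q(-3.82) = 0.02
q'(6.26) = -0.11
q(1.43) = -0.04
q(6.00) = -0.07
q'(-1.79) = 0.10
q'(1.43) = 0.01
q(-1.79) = 0.07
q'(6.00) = -0.06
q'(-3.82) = 0.01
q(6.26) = -0.09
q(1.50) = -0.04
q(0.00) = -0.07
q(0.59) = -0.05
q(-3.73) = 0.02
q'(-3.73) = 0.01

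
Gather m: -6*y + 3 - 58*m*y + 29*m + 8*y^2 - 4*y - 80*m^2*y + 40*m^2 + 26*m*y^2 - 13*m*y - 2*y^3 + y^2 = m^2*(40 - 80*y) + m*(26*y^2 - 71*y + 29) - 2*y^3 + 9*y^2 - 10*y + 3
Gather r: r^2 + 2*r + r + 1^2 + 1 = r^2 + 3*r + 2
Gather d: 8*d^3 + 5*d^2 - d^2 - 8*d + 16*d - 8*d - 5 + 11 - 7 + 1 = 8*d^3 + 4*d^2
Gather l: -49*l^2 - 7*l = -49*l^2 - 7*l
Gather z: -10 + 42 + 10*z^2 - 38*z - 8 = 10*z^2 - 38*z + 24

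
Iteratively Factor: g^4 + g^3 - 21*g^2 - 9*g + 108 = (g + 4)*(g^3 - 3*g^2 - 9*g + 27) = (g + 3)*(g + 4)*(g^2 - 6*g + 9) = (g - 3)*(g + 3)*(g + 4)*(g - 3)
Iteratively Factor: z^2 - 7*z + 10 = (z - 5)*(z - 2)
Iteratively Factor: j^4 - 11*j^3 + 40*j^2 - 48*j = (j)*(j^3 - 11*j^2 + 40*j - 48) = j*(j - 4)*(j^2 - 7*j + 12) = j*(j - 4)*(j - 3)*(j - 4)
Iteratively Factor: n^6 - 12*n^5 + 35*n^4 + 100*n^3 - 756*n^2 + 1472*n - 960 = (n - 2)*(n^5 - 10*n^4 + 15*n^3 + 130*n^2 - 496*n + 480) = (n - 2)^2*(n^4 - 8*n^3 - n^2 + 128*n - 240) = (n - 3)*(n - 2)^2*(n^3 - 5*n^2 - 16*n + 80) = (n - 5)*(n - 3)*(n - 2)^2*(n^2 - 16) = (n - 5)*(n - 3)*(n - 2)^2*(n + 4)*(n - 4)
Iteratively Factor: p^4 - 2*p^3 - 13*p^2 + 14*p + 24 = (p + 1)*(p^3 - 3*p^2 - 10*p + 24) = (p - 2)*(p + 1)*(p^2 - p - 12) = (p - 4)*(p - 2)*(p + 1)*(p + 3)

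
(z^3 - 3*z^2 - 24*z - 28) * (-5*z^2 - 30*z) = -5*z^5 - 15*z^4 + 210*z^3 + 860*z^2 + 840*z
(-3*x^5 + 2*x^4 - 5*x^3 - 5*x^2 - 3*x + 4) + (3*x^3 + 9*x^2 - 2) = -3*x^5 + 2*x^4 - 2*x^3 + 4*x^2 - 3*x + 2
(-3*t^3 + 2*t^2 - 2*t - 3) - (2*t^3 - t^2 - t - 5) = -5*t^3 + 3*t^2 - t + 2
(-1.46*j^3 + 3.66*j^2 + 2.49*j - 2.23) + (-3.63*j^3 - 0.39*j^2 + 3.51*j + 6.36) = -5.09*j^3 + 3.27*j^2 + 6.0*j + 4.13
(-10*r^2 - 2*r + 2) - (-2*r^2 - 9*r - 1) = -8*r^2 + 7*r + 3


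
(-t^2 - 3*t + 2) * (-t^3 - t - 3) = t^5 + 3*t^4 - t^3 + 6*t^2 + 7*t - 6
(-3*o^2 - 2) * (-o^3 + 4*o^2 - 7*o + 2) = 3*o^5 - 12*o^4 + 23*o^3 - 14*o^2 + 14*o - 4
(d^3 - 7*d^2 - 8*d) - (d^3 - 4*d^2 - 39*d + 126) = -3*d^2 + 31*d - 126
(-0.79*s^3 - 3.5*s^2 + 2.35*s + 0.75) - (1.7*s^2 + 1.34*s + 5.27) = -0.79*s^3 - 5.2*s^2 + 1.01*s - 4.52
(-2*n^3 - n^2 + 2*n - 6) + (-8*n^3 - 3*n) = -10*n^3 - n^2 - n - 6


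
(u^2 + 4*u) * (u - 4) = u^3 - 16*u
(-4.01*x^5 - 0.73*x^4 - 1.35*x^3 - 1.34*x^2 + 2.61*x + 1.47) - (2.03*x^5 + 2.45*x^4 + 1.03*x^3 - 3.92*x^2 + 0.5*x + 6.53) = -6.04*x^5 - 3.18*x^4 - 2.38*x^3 + 2.58*x^2 + 2.11*x - 5.06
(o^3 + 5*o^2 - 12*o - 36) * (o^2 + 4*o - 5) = o^5 + 9*o^4 + 3*o^3 - 109*o^2 - 84*o + 180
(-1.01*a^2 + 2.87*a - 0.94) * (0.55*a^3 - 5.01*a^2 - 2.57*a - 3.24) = -0.5555*a^5 + 6.6386*a^4 - 12.3*a^3 + 0.6059*a^2 - 6.883*a + 3.0456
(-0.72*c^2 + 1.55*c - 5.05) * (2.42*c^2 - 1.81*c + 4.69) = -1.7424*c^4 + 5.0542*c^3 - 18.4033*c^2 + 16.41*c - 23.6845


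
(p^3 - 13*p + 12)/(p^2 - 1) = (p^2 + p - 12)/(p + 1)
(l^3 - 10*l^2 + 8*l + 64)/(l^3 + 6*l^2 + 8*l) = (l^2 - 12*l + 32)/(l*(l + 4))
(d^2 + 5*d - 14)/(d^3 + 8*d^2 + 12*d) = (d^2 + 5*d - 14)/(d*(d^2 + 8*d + 12))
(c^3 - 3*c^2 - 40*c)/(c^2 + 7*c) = (c^2 - 3*c - 40)/(c + 7)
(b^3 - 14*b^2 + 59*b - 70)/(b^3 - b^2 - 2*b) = (b^2 - 12*b + 35)/(b*(b + 1))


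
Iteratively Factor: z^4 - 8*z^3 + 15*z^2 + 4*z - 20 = (z - 5)*(z^3 - 3*z^2 + 4) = (z - 5)*(z - 2)*(z^2 - z - 2) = (z - 5)*(z - 2)*(z + 1)*(z - 2)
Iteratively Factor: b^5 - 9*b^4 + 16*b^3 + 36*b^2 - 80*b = (b - 2)*(b^4 - 7*b^3 + 2*b^2 + 40*b) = (b - 5)*(b - 2)*(b^3 - 2*b^2 - 8*b) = (b - 5)*(b - 2)*(b + 2)*(b^2 - 4*b) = b*(b - 5)*(b - 2)*(b + 2)*(b - 4)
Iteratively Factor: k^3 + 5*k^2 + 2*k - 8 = (k + 2)*(k^2 + 3*k - 4) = (k - 1)*(k + 2)*(k + 4)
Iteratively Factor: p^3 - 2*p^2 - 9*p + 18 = (p - 2)*(p^2 - 9) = (p - 2)*(p + 3)*(p - 3)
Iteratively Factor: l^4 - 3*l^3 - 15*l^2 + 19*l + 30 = (l + 3)*(l^3 - 6*l^2 + 3*l + 10) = (l - 5)*(l + 3)*(l^2 - l - 2) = (l - 5)*(l - 2)*(l + 3)*(l + 1)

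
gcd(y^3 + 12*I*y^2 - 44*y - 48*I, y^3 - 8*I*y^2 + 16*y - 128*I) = y + 4*I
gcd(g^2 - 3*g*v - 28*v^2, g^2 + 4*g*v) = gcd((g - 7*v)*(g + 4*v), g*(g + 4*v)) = g + 4*v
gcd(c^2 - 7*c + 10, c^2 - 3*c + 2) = c - 2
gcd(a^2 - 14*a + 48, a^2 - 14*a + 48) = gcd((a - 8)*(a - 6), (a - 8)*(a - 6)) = a^2 - 14*a + 48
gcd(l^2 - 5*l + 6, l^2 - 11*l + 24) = l - 3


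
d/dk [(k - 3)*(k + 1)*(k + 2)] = 3*k^2 - 7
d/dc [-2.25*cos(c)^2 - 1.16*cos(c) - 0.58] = (4.5*cos(c) + 1.16)*sin(c)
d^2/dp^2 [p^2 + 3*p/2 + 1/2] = 2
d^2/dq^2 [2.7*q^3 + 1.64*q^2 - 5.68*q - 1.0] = 16.2*q + 3.28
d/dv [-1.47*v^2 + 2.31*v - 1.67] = 2.31 - 2.94*v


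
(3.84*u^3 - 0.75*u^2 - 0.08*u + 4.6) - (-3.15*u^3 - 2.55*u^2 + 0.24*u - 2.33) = 6.99*u^3 + 1.8*u^2 - 0.32*u + 6.93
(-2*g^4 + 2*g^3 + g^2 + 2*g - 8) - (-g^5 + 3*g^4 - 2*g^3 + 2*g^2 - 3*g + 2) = g^5 - 5*g^4 + 4*g^3 - g^2 + 5*g - 10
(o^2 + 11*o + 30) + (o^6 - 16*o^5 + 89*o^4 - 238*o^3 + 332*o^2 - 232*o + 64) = o^6 - 16*o^5 + 89*o^4 - 238*o^3 + 333*o^2 - 221*o + 94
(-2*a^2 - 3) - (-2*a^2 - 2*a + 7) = 2*a - 10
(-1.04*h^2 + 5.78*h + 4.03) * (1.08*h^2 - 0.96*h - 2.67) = -1.1232*h^4 + 7.2408*h^3 + 1.5804*h^2 - 19.3014*h - 10.7601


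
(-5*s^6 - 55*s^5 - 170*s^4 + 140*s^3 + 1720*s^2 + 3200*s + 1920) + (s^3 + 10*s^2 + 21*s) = -5*s^6 - 55*s^5 - 170*s^4 + 141*s^3 + 1730*s^2 + 3221*s + 1920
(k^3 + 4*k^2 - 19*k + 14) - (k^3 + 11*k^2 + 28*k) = -7*k^2 - 47*k + 14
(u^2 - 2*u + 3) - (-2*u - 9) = u^2 + 12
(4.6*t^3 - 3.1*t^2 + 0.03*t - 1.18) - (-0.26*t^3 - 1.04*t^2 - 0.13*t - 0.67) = 4.86*t^3 - 2.06*t^2 + 0.16*t - 0.51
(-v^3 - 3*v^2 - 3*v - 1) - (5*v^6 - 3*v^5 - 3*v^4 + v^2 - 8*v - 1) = -5*v^6 + 3*v^5 + 3*v^4 - v^3 - 4*v^2 + 5*v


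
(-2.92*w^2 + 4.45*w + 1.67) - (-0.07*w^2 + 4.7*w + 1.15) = -2.85*w^2 - 0.25*w + 0.52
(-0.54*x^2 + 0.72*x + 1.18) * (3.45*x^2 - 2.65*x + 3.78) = -1.863*x^4 + 3.915*x^3 + 0.1218*x^2 - 0.4054*x + 4.4604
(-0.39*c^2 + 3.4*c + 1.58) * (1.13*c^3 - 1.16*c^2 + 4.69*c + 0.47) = -0.4407*c^5 + 4.2944*c^4 - 3.9877*c^3 + 13.9299*c^2 + 9.0082*c + 0.7426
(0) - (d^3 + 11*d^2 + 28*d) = -d^3 - 11*d^2 - 28*d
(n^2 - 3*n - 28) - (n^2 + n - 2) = -4*n - 26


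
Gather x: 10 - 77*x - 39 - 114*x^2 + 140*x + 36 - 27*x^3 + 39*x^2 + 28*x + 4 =-27*x^3 - 75*x^2 + 91*x + 11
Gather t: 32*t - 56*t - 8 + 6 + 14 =12 - 24*t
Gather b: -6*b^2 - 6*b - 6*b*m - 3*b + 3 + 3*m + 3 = -6*b^2 + b*(-6*m - 9) + 3*m + 6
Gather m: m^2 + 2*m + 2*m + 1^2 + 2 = m^2 + 4*m + 3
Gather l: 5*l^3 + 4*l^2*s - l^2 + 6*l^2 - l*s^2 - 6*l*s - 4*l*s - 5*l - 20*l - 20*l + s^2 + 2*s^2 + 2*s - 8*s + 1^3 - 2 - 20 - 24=5*l^3 + l^2*(4*s + 5) + l*(-s^2 - 10*s - 45) + 3*s^2 - 6*s - 45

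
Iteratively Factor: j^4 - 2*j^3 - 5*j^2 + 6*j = (j - 1)*(j^3 - j^2 - 6*j) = j*(j - 1)*(j^2 - j - 6) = j*(j - 1)*(j + 2)*(j - 3)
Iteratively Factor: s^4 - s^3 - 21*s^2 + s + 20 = (s - 5)*(s^3 + 4*s^2 - s - 4) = (s - 5)*(s + 1)*(s^2 + 3*s - 4) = (s - 5)*(s + 1)*(s + 4)*(s - 1)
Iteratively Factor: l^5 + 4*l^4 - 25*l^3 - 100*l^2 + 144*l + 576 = (l + 4)*(l^4 - 25*l^2 + 144) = (l + 4)^2*(l^3 - 4*l^2 - 9*l + 36) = (l - 3)*(l + 4)^2*(l^2 - l - 12) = (l - 4)*(l - 3)*(l + 4)^2*(l + 3)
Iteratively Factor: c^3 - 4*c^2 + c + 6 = (c + 1)*(c^2 - 5*c + 6) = (c - 2)*(c + 1)*(c - 3)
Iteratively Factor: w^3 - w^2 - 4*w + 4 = (w + 2)*(w^2 - 3*w + 2) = (w - 2)*(w + 2)*(w - 1)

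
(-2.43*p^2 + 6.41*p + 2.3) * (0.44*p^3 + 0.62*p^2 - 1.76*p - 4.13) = -1.0692*p^5 + 1.3138*p^4 + 9.263*p^3 + 0.180299999999999*p^2 - 30.5213*p - 9.499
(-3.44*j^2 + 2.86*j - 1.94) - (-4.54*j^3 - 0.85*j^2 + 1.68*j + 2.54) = 4.54*j^3 - 2.59*j^2 + 1.18*j - 4.48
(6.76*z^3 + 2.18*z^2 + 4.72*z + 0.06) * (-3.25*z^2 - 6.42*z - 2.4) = -21.97*z^5 - 50.4842*z^4 - 45.5596*z^3 - 35.7294*z^2 - 11.7132*z - 0.144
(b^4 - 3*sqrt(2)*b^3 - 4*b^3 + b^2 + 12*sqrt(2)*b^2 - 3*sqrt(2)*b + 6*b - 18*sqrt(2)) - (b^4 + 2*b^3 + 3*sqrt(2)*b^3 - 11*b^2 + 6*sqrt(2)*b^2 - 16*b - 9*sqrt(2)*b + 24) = -6*sqrt(2)*b^3 - 6*b^3 + 6*sqrt(2)*b^2 + 12*b^2 + 6*sqrt(2)*b + 22*b - 18*sqrt(2) - 24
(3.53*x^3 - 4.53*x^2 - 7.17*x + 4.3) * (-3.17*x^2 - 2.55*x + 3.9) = -11.1901*x^5 + 5.3586*x^4 + 48.0474*x^3 - 13.0145*x^2 - 38.928*x + 16.77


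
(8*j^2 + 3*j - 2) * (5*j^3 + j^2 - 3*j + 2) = 40*j^5 + 23*j^4 - 31*j^3 + 5*j^2 + 12*j - 4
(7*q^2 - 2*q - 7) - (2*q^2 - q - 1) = 5*q^2 - q - 6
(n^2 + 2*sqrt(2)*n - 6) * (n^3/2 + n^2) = n^5/2 + n^4 + sqrt(2)*n^4 - 3*n^3 + 2*sqrt(2)*n^3 - 6*n^2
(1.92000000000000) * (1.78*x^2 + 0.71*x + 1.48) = 3.4176*x^2 + 1.3632*x + 2.8416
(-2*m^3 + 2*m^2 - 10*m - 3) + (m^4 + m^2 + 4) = m^4 - 2*m^3 + 3*m^2 - 10*m + 1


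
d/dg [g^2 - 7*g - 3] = 2*g - 7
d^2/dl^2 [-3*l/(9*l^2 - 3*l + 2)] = 18*(-3*l*(6*l - 1)^2 + (9*l - 1)*(9*l^2 - 3*l + 2))/(9*l^2 - 3*l + 2)^3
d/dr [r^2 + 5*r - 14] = 2*r + 5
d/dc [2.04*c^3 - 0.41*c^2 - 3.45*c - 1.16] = 6.12*c^2 - 0.82*c - 3.45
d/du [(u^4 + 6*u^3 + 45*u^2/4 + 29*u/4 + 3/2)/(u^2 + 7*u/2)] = (16*u^5 + 132*u^4 + 336*u^3 + 257*u^2 - 24*u - 42)/(2*u^2*(4*u^2 + 28*u + 49))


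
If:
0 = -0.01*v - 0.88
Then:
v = -88.00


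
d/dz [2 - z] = -1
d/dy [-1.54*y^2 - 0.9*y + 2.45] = -3.08*y - 0.9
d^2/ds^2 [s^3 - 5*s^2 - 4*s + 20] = 6*s - 10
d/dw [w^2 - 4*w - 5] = 2*w - 4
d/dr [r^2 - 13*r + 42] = 2*r - 13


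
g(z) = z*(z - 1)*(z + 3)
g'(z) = z*(z - 1) + z*(z + 3) + (z - 1)*(z + 3) = 3*z^2 + 4*z - 3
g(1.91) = 8.53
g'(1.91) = 15.58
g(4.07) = 88.34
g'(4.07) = 62.97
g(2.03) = 10.52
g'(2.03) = 17.48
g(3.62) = 62.79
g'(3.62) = 50.79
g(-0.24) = 0.82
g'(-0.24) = -3.79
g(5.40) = 199.58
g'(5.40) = 106.08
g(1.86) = 7.77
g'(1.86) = 14.82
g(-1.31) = 5.11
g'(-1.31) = -3.09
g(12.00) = 1980.00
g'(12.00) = 477.00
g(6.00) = 270.00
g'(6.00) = 129.00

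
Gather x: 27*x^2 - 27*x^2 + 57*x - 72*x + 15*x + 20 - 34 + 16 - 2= 0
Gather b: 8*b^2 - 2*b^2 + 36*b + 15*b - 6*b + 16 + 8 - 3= 6*b^2 + 45*b + 21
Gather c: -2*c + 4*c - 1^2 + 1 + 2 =2*c + 2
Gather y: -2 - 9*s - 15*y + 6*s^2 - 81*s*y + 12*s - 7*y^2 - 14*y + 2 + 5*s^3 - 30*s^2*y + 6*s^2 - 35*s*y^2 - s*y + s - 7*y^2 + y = 5*s^3 + 12*s^2 + 4*s + y^2*(-35*s - 14) + y*(-30*s^2 - 82*s - 28)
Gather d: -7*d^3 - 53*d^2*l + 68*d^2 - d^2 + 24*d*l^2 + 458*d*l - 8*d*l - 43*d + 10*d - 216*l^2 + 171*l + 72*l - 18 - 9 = -7*d^3 + d^2*(67 - 53*l) + d*(24*l^2 + 450*l - 33) - 216*l^2 + 243*l - 27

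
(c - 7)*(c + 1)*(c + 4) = c^3 - 2*c^2 - 31*c - 28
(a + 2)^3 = a^3 + 6*a^2 + 12*a + 8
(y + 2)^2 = y^2 + 4*y + 4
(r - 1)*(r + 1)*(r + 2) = r^3 + 2*r^2 - r - 2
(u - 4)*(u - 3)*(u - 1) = u^3 - 8*u^2 + 19*u - 12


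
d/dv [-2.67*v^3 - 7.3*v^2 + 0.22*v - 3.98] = -8.01*v^2 - 14.6*v + 0.22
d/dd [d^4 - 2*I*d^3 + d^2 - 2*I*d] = 4*d^3 - 6*I*d^2 + 2*d - 2*I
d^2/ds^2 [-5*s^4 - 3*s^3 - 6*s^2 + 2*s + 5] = -60*s^2 - 18*s - 12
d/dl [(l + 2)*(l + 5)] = 2*l + 7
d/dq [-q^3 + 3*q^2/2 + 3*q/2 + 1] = -3*q^2 + 3*q + 3/2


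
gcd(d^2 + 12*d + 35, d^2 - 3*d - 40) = d + 5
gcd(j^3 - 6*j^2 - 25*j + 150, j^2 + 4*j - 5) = j + 5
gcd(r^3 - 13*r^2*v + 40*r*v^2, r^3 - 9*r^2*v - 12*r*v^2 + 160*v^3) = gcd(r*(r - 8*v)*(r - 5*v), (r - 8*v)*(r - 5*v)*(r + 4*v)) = r^2 - 13*r*v + 40*v^2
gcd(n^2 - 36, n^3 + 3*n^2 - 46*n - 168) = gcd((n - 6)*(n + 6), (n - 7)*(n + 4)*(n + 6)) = n + 6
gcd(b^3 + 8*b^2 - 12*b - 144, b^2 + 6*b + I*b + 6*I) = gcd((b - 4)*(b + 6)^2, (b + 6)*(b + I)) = b + 6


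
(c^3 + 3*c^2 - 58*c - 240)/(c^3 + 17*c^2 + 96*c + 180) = (c - 8)/(c + 6)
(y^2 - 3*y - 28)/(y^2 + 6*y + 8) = (y - 7)/(y + 2)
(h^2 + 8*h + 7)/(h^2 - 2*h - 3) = (h + 7)/(h - 3)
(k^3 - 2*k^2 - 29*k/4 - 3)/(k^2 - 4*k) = k + 2 + 3/(4*k)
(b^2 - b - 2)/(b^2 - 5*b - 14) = (-b^2 + b + 2)/(-b^2 + 5*b + 14)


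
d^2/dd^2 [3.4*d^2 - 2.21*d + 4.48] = 6.80000000000000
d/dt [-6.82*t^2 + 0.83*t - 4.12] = 0.83 - 13.64*t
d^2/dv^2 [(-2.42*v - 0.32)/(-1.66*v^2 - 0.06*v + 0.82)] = ((2.42*v + 0.32)*(3.32*v + 0.06)*(6.64*v + 0.12) - (24.1032*v + 1.3528)*(1.66*v^2 + 0.06*v - 0.82))/(1.66*v^2 + 0.06*v - 0.82)^3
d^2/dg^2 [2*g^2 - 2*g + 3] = 4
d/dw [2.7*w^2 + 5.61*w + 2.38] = 5.4*w + 5.61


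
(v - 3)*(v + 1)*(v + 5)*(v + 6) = v^4 + 9*v^3 + 5*v^2 - 93*v - 90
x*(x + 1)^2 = x^3 + 2*x^2 + x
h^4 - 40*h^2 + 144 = (h - 6)*(h - 2)*(h + 2)*(h + 6)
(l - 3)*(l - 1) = l^2 - 4*l + 3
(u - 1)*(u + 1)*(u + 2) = u^3 + 2*u^2 - u - 2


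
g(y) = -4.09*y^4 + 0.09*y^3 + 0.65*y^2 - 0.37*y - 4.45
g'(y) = -16.36*y^3 + 0.27*y^2 + 1.3*y - 0.37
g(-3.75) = -807.48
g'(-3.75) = 861.29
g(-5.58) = -3962.94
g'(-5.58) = 2843.19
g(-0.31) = -4.31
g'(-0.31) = -0.26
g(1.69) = -36.15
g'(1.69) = -76.37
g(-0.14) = -4.39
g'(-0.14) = -0.50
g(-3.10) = -377.46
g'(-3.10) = 485.58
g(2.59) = -183.53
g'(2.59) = -279.43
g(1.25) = -13.71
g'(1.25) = -30.28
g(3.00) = -328.57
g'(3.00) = -435.76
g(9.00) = -26724.01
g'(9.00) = -11893.24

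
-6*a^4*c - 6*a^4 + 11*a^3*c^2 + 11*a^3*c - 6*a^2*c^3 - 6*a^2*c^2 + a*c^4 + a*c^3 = (-3*a + c)*(-2*a + c)*(-a + c)*(a*c + a)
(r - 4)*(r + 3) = r^2 - r - 12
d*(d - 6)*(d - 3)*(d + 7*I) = d^4 - 9*d^3 + 7*I*d^3 + 18*d^2 - 63*I*d^2 + 126*I*d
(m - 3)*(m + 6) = m^2 + 3*m - 18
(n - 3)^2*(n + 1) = n^3 - 5*n^2 + 3*n + 9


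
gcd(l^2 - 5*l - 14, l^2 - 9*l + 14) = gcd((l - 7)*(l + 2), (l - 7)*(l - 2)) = l - 7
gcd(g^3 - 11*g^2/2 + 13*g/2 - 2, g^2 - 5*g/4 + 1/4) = g - 1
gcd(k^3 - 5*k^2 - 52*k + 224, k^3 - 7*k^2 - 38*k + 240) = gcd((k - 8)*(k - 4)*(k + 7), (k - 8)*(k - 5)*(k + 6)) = k - 8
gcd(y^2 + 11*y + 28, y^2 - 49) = y + 7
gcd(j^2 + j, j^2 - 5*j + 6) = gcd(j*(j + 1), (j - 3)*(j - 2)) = 1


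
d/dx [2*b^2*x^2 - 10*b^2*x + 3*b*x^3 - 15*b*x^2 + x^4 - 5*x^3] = 4*b^2*x - 10*b^2 + 9*b*x^2 - 30*b*x + 4*x^3 - 15*x^2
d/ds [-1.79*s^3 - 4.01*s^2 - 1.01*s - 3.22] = -5.37*s^2 - 8.02*s - 1.01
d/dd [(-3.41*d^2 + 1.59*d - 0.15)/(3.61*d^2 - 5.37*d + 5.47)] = (12.5718*d^2 - 36.2224*d + 7.8918)/(13.0321*d^4 - 38.7714*d^3 + 68.3303*d^2 - 58.7478*d + 29.9209)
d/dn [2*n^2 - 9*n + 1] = 4*n - 9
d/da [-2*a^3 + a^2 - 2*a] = -6*a^2 + 2*a - 2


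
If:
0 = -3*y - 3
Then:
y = -1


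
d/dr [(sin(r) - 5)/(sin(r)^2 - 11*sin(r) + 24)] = (10*sin(r) + cos(r)^2 - 32)*cos(r)/(sin(r)^2 - 11*sin(r) + 24)^2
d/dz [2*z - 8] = 2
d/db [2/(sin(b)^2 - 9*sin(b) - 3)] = 2*(9 - 2*sin(b))*cos(b)/(9*sin(b) + cos(b)^2 + 2)^2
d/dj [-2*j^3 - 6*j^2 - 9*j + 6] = -6*j^2 - 12*j - 9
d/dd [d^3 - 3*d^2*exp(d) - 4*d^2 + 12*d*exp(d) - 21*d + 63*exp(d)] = -3*d^2*exp(d) + 3*d^2 + 6*d*exp(d) - 8*d + 75*exp(d) - 21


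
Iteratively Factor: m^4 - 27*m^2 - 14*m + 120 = (m - 2)*(m^3 + 2*m^2 - 23*m - 60) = (m - 5)*(m - 2)*(m^2 + 7*m + 12) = (m - 5)*(m - 2)*(m + 4)*(m + 3)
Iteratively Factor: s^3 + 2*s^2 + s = (s)*(s^2 + 2*s + 1) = s*(s + 1)*(s + 1)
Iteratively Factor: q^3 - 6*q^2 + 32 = (q - 4)*(q^2 - 2*q - 8) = (q - 4)^2*(q + 2)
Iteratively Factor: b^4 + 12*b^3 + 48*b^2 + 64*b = (b + 4)*(b^3 + 8*b^2 + 16*b) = b*(b + 4)*(b^2 + 8*b + 16) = b*(b + 4)^2*(b + 4)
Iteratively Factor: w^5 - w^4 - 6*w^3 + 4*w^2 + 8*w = (w)*(w^4 - w^3 - 6*w^2 + 4*w + 8) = w*(w - 2)*(w^3 + w^2 - 4*w - 4) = w*(w - 2)*(w + 2)*(w^2 - w - 2) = w*(w - 2)^2*(w + 2)*(w + 1)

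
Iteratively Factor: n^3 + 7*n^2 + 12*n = (n + 3)*(n^2 + 4*n) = n*(n + 3)*(n + 4)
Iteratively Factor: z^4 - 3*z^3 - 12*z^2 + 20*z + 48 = (z - 4)*(z^3 + z^2 - 8*z - 12) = (z - 4)*(z - 3)*(z^2 + 4*z + 4) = (z - 4)*(z - 3)*(z + 2)*(z + 2)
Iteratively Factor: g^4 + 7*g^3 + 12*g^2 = (g + 4)*(g^3 + 3*g^2) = g*(g + 4)*(g^2 + 3*g) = g*(g + 3)*(g + 4)*(g)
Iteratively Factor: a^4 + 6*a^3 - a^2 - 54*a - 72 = (a - 3)*(a^3 + 9*a^2 + 26*a + 24) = (a - 3)*(a + 2)*(a^2 + 7*a + 12) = (a - 3)*(a + 2)*(a + 4)*(a + 3)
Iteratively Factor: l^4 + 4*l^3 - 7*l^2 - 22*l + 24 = (l - 2)*(l^3 + 6*l^2 + 5*l - 12) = (l - 2)*(l + 3)*(l^2 + 3*l - 4) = (l - 2)*(l - 1)*(l + 3)*(l + 4)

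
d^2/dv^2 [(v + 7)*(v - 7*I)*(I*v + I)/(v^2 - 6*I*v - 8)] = (v^3*(16 + 42*I) + v^2*(342 + 384*I) + v*(2688 - 1044*I) - 1176 - 4352*I)/(v^6 - 18*I*v^5 - 132*v^4 + 504*I*v^3 + 1056*v^2 - 1152*I*v - 512)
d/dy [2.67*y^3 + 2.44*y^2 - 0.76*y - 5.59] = 8.01*y^2 + 4.88*y - 0.76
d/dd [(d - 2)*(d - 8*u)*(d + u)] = 3*d^2 - 14*d*u - 4*d - 8*u^2 + 14*u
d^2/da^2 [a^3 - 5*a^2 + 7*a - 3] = 6*a - 10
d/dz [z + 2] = 1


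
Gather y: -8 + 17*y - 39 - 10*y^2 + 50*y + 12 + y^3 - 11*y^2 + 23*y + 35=y^3 - 21*y^2 + 90*y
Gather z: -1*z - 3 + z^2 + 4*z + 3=z^2 + 3*z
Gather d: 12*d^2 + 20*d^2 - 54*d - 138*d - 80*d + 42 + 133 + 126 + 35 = 32*d^2 - 272*d + 336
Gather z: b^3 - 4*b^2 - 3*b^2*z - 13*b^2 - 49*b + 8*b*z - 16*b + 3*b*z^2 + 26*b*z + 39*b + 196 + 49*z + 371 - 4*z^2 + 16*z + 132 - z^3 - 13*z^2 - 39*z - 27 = b^3 - 17*b^2 - 26*b - z^3 + z^2*(3*b - 17) + z*(-3*b^2 + 34*b + 26) + 672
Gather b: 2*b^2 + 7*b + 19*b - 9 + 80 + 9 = 2*b^2 + 26*b + 80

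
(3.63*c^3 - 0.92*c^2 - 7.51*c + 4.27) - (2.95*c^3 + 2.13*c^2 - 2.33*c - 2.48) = 0.68*c^3 - 3.05*c^2 - 5.18*c + 6.75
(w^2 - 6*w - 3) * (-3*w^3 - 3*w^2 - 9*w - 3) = -3*w^5 + 15*w^4 + 18*w^3 + 60*w^2 + 45*w + 9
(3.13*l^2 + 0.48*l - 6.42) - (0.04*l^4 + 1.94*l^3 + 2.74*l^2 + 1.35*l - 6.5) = -0.04*l^4 - 1.94*l^3 + 0.39*l^2 - 0.87*l + 0.0800000000000001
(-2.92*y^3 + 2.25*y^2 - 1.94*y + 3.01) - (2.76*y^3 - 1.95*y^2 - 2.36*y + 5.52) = -5.68*y^3 + 4.2*y^2 + 0.42*y - 2.51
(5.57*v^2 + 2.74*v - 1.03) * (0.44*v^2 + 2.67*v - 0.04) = 2.4508*v^4 + 16.0775*v^3 + 6.6398*v^2 - 2.8597*v + 0.0412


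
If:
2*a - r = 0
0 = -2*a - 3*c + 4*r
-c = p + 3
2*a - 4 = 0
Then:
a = 2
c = 4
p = -7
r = 4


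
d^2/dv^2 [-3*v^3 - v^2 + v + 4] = -18*v - 2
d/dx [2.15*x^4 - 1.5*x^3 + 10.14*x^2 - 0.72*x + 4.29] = 8.6*x^3 - 4.5*x^2 + 20.28*x - 0.72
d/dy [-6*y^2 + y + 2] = 1 - 12*y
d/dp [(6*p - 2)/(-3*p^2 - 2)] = 6*(3*p^2 - 2*p - 2)/(9*p^4 + 12*p^2 + 4)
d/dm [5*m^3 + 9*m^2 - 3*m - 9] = 15*m^2 + 18*m - 3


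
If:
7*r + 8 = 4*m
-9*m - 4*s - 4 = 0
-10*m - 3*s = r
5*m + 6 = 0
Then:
No Solution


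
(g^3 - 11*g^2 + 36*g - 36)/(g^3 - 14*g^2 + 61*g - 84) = (g^2 - 8*g + 12)/(g^2 - 11*g + 28)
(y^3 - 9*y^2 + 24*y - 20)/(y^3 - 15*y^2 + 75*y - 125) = (y^2 - 4*y + 4)/(y^2 - 10*y + 25)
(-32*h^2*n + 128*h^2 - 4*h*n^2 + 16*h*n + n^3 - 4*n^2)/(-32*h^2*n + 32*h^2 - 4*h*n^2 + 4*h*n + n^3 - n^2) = (n - 4)/(n - 1)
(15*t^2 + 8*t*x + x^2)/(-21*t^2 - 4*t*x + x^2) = (5*t + x)/(-7*t + x)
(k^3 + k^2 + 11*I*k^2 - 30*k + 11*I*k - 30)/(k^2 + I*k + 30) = (k^2 + k*(1 + 5*I) + 5*I)/(k - 5*I)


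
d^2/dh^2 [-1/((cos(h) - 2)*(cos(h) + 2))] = 2*(2*sin(h)^4 - 9*sin(h)^2 + 3)/((cos(h) - 2)^3*(cos(h) + 2)^3)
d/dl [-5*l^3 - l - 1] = -15*l^2 - 1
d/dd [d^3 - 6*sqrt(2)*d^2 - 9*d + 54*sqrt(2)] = 3*d^2 - 12*sqrt(2)*d - 9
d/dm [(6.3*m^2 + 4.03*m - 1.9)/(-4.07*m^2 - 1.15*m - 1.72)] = (9.1571*m^2 - 37.138*m - 9.1166)/(16.5649*m^4 + 9.361*m^3 + 15.3233*m^2 + 3.956*m + 2.9584)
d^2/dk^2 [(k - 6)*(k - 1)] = 2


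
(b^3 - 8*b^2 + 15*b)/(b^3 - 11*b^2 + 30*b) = (b - 3)/(b - 6)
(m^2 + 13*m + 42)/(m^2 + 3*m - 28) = (m + 6)/(m - 4)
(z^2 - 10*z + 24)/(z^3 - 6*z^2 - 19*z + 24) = (z^2 - 10*z + 24)/(z^3 - 6*z^2 - 19*z + 24)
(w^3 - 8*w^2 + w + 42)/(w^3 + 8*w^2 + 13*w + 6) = (w^3 - 8*w^2 + w + 42)/(w^3 + 8*w^2 + 13*w + 6)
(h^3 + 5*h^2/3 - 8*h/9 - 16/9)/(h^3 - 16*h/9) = (3*h^2 + h - 4)/(h*(3*h - 4))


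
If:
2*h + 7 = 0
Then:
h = -7/2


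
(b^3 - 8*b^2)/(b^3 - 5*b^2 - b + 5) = b^2*(b - 8)/(b^3 - 5*b^2 - b + 5)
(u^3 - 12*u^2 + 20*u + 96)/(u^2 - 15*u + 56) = (u^2 - 4*u - 12)/(u - 7)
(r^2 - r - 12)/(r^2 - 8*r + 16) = (r + 3)/(r - 4)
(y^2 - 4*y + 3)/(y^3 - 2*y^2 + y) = (y - 3)/(y*(y - 1))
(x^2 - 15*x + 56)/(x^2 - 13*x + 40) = (x - 7)/(x - 5)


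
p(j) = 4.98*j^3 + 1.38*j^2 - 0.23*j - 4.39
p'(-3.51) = 174.14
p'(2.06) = 68.85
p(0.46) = -3.72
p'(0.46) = 4.20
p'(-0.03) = -0.30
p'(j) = 14.94*j^2 + 2.76*j - 0.23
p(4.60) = 508.49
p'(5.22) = 421.27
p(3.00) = 141.80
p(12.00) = 8797.01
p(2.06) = 44.53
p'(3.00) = 142.51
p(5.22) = 740.35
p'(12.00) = 2184.25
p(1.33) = 9.46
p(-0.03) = -4.38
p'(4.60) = 328.60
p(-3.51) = -201.93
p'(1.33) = 29.87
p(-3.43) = -188.33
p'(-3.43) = 166.07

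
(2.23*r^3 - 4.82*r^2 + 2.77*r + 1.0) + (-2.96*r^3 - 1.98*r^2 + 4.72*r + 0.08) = -0.73*r^3 - 6.8*r^2 + 7.49*r + 1.08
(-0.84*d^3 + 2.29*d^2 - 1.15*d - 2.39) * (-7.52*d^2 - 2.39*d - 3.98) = 6.3168*d^5 - 15.2132*d^4 + 6.5181*d^3 + 11.6071*d^2 + 10.2891*d + 9.5122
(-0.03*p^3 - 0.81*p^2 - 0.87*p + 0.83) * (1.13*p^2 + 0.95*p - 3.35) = -0.0339*p^5 - 0.9438*p^4 - 1.6521*p^3 + 2.8249*p^2 + 3.703*p - 2.7805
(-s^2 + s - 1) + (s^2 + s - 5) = 2*s - 6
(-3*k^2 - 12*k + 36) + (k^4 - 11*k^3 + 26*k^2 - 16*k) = k^4 - 11*k^3 + 23*k^2 - 28*k + 36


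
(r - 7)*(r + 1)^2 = r^3 - 5*r^2 - 13*r - 7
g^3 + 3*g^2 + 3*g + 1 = (g + 1)^3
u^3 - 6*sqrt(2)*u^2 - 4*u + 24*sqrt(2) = (u - 2)*(u + 2)*(u - 6*sqrt(2))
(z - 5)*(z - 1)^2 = z^3 - 7*z^2 + 11*z - 5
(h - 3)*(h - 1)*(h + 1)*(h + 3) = h^4 - 10*h^2 + 9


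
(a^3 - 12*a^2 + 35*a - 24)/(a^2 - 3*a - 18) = (-a^3 + 12*a^2 - 35*a + 24)/(-a^2 + 3*a + 18)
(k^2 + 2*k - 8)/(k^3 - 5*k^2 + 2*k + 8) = (k + 4)/(k^2 - 3*k - 4)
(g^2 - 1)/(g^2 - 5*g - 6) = (g - 1)/(g - 6)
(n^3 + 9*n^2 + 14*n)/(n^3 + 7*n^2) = (n + 2)/n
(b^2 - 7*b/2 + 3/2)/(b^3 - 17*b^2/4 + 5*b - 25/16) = 8*(b - 3)/(8*b^2 - 30*b + 25)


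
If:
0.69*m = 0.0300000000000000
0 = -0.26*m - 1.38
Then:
No Solution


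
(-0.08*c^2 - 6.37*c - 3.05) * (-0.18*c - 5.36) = 0.0144*c^3 + 1.5754*c^2 + 34.6922*c + 16.348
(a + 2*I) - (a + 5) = -5 + 2*I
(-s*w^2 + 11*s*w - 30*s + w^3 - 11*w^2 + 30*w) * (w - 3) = -s*w^3 + 14*s*w^2 - 63*s*w + 90*s + w^4 - 14*w^3 + 63*w^2 - 90*w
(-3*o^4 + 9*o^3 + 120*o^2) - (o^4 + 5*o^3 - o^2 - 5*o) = -4*o^4 + 4*o^3 + 121*o^2 + 5*o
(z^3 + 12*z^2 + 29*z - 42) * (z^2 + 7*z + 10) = z^5 + 19*z^4 + 123*z^3 + 281*z^2 - 4*z - 420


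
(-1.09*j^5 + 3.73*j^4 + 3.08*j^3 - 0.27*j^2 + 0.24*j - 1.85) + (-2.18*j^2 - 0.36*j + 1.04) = -1.09*j^5 + 3.73*j^4 + 3.08*j^3 - 2.45*j^2 - 0.12*j - 0.81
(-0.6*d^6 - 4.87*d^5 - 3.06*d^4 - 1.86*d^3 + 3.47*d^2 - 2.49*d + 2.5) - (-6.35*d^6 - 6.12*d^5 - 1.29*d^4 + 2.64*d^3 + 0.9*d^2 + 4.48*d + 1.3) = 5.75*d^6 + 1.25*d^5 - 1.77*d^4 - 4.5*d^3 + 2.57*d^2 - 6.97*d + 1.2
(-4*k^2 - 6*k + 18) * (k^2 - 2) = -4*k^4 - 6*k^3 + 26*k^2 + 12*k - 36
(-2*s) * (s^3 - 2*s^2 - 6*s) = -2*s^4 + 4*s^3 + 12*s^2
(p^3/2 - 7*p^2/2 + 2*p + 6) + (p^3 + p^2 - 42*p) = 3*p^3/2 - 5*p^2/2 - 40*p + 6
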